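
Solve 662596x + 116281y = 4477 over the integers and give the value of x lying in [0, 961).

487

Reduce mod 116281: 662596x ≡ 4477 (mod 116281). With g = gcd(662596, 116281) = 121 dividing 4477, divide through: 5476x ≡ 37 (mod 961).
Since gcd(5476, 961) = 1, x ≡ 37·(5476)⁻¹ ≡ 487 (mod 961). Smallest non-negative: 487.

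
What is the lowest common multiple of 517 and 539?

25333

gcd first: 539 = 1·517 + 22; 517 = 23·22 + 11; 22 = 2·11 + 0 → gcd = 11
lcm = 517·539/gcd = 278663/11 = 25333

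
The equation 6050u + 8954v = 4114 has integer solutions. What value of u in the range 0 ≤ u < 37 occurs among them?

14

Reduce mod 8954: 6050u ≡ 4114 (mod 8954). With g = gcd(6050, 8954) = 242 dividing 4114, divide through: 25u ≡ 17 (mod 37).
Since gcd(25, 37) = 1, u ≡ 17·(25)⁻¹ ≡ 14 (mod 37). Smallest non-negative: 14.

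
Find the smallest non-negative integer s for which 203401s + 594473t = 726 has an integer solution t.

1663

gcd(203401, 594473) = 121 (Euclid: 594473 = 2·203401 + 187671; 203401 = 1·187671 + 15730; 187671 = 11·15730 + 14641; 15730 = 1·14641 + 1089; 14641 = 13·1089 + 484; 1089 = 2·484 + 121; 484 = 4·121 + 0), and 121 | 726.
Extended Euclid: 203401·(1096) + 594473·(-375) = 121. Scale by 6: s₀ = 6576.
General solution s = s₀ + 4913k; reducing mod 4913 gives s = 1663 (and t = -569).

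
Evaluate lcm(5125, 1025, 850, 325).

5125 = 5³ · 41; 1025 = 5² · 41; 850 = 2 · 5² · 17; 325 = 5² · 13
lcm takes max exponent of each prime: 2 · 5³ · 13 · 17 · 41 = 2265250

2265250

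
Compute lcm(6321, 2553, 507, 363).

lcm(6321, 2553) = 6321·2553/gcd = 16137513/3 = 5379171
lcm(5379171, 507) = 5379171·507/gcd = 2727239697/3 = 909079899
lcm(909079899, 363) = 909079899·363/gcd = 329996003337/3 = 109998667779

109998667779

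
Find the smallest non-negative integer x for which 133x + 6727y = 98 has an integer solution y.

Reduce mod 6727: 133x ≡ 98 (mod 6727). With g = gcd(133, 6727) = 7 dividing 98, divide through: 19x ≡ 14 (mod 961).
Since gcd(19, 961) = 1, x ≡ 14·(19)⁻¹ ≡ 810 (mod 961). Smallest non-negative: 810.

810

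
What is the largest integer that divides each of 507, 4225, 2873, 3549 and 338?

169

507 = 3 · 13²; 4225 = 5² · 13²; 2873 = 13² · 17; 3549 = 3 · 7 · 13²; 338 = 2 · 13²
gcd takes min exponent of each prime: 13² = 169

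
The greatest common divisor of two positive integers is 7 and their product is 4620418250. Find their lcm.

gcd·lcm = product, so lcm = 4620418250/7 = 660059750.

660059750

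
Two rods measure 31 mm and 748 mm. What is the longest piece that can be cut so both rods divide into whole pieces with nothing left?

1

31 = 31
748 = 2² · 11 · 17
Common: 1 = 1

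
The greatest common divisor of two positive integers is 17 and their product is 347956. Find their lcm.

Since gcd(a,b)·lcm(a,b) = ab, lcm = 347956/17 = 20468.

20468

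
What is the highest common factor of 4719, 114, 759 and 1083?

gcd(4719, 114): 4719 = 41·114 + 45; 114 = 2·45 + 24; 45 = 1·24 + 21; 24 = 1·21 + 3; 21 = 7·3 + 0 → 3
gcd(3, 759): 759 = 253·3 + 0 → 3
gcd(3, 1083): 1083 = 361·3 + 0 → 3

3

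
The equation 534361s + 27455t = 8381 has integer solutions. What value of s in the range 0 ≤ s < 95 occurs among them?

Euclid: 534361 = 19·27455 + 12716; 27455 = 2·12716 + 2023; 12716 = 6·2023 + 578; 2023 = 3·578 + 289; 578 = 2·289 + 0 → gcd = 289; 8381 = 289·29.
Back-substitution yields 534361·(-41) + 27455·(798) = 289, so one solution is s = -41·29 = -1189, t = 798·29 = 23142.
Solutions in s differ by 27455/289 = 95; the one in [0, 95) is -1189 mod 95 = 46.

46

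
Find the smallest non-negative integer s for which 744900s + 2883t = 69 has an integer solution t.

162

Euclid: 744900 = 258·2883 + 1086; 2883 = 2·1086 + 711; 1086 = 1·711 + 375; 711 = 1·375 + 336; 375 = 1·336 + 39; 336 = 8·39 + 24; 39 = 1·24 + 15; 24 = 1·15 + 9; 15 = 1·9 + 6; 9 = 1·6 + 3; 6 = 2·3 + 0 → gcd = 3; 69 = 3·23.
Back-substitution yields 744900·(-369) + 2883·(95341) = 3, so one solution is s = -369·23 = -8487, t = 95341·23 = 2192843.
Solutions in s differ by 2883/3 = 961; the one in [0, 961) is -8487 mod 961 = 162.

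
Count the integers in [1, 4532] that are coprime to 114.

1432

Prime factors of 114: 2, 3, 19. Count integers ≤ 4532 divisible by none of them.
By inclusion–exclusion: 4532 − ⌊4532/2⌋ − ⌊4532/3⌋ − ⌊4532/19⌋ + ⌊4532/6⌋ + ⌊4532/38⌋ + ⌊4532/57⌋ − ⌊4532/114⌋ = 1432.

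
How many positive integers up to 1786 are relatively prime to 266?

266 = 2·7·19. Inclusion–exclusion on these primes:
1786 − ⌊1786/2⌋ − ⌊1786/7⌋ − ⌊1786/19⌋ + ⌊1786/14⌋ + ⌊1786/38⌋ + ⌊1786/133⌋ − ⌊1786/266⌋ = 725

725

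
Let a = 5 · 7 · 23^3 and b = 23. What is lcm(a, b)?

max exponent per prime: 5 · 7 · 23^3 = 425845

425845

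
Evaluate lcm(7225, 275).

79475

gcd first: 7225 = 26·275 + 75; 275 = 3·75 + 50; 75 = 1·50 + 25; 50 = 2·25 + 0 → gcd = 25
lcm = 7225·275/gcd = 1986875/25 = 79475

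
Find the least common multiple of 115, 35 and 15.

115 = 5 · 23; 35 = 5 · 7; 15 = 3 · 5
lcm takes max exponent of each prime: 3 · 5 · 7 · 23 = 2415

2415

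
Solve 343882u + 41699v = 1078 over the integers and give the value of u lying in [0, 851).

843

Reduce mod 41699: 343882u ≡ 1078 (mod 41699). With g = gcd(343882, 41699) = 49 dividing 1078, divide through: 7018u ≡ 22 (mod 851).
Since gcd(7018, 851) = 1, u ≡ 22·(7018)⁻¹ ≡ 843 (mod 851). Smallest non-negative: 843.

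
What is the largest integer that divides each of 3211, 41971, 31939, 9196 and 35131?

gcd(3211, 41971): 41971 = 13·3211 + 228; 3211 = 14·228 + 19; 228 = 12·19 + 0 → 19
gcd(19, 31939): 31939 = 1681·19 + 0 → 19
gcd(19, 9196): 9196 = 484·19 + 0 → 19
gcd(19, 35131): 35131 = 1849·19 + 0 → 19

19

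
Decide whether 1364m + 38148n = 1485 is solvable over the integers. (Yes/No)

gcd(1364, 38148): 38148 = 27·1364 + 1320; 1364 = 1·1320 + 44; 1320 = 30·44 + 0 → 44
44 does not divide 1485, so a solution does not exist.

No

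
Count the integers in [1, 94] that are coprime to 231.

49

Prime factors of 231: 3, 7, 11. Count integers ≤ 94 divisible by none of them.
By inclusion–exclusion: 94 − ⌊94/3⌋ − ⌊94/7⌋ − ⌊94/11⌋ + ⌊94/21⌋ + ⌊94/33⌋ + ⌊94/77⌋ − ⌊94/231⌋ = 49.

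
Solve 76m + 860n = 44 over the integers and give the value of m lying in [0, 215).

Reduce mod 860: 76m ≡ 44 (mod 860). With g = gcd(76, 860) = 4 dividing 44, divide through: 19m ≡ 11 (mod 215).
Since gcd(19, 215) = 1, m ≡ 11·(19)⁻¹ ≡ 159 (mod 215). Smallest non-negative: 159.

159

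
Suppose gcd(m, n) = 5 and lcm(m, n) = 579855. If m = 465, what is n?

m·n = gcd·lcm = 5·579855 = 2899275, so n = 2899275/465 = 6235.

6235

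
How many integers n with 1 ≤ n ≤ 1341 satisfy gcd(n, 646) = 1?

646 = 2·17·19. Inclusion–exclusion on these primes:
1341 − ⌊1341/2⌋ − ⌊1341/17⌋ − ⌊1341/19⌋ + ⌊1341/34⌋ + ⌊1341/38⌋ + ⌊1341/323⌋ − ⌊1341/646⌋ = 599

599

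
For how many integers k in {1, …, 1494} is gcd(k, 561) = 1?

561 = 3·11·17. Inclusion–exclusion on these primes:
1494 − ⌊1494/3⌋ − ⌊1494/11⌋ − ⌊1494/17⌋ + ⌊1494/33⌋ + ⌊1494/51⌋ + ⌊1494/187⌋ − ⌊1494/561⌋ = 853

853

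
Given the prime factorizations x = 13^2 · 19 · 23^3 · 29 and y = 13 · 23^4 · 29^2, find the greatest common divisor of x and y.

min exponent per shared prime: 13 · 23^3 · 29 = 4586959

4586959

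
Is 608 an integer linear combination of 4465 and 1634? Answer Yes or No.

gcd(4465, 1634): 4465 = 2·1634 + 1197; 1634 = 1·1197 + 437; 1197 = 2·437 + 323; 437 = 1·323 + 114; 323 = 2·114 + 95; 114 = 1·95 + 19; 95 = 5·19 + 0 → 19
19 divides 608, so a solution exists.

Yes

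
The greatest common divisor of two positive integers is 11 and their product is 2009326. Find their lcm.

Since gcd(p,q)·lcm(p,q) = pq, lcm = 2009326/11 = 182666.

182666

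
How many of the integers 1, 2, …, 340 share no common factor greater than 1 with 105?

155

105 = 3·5·7. Inclusion–exclusion on these primes:
340 − ⌊340/3⌋ − ⌊340/5⌋ − ⌊340/7⌋ + ⌊340/15⌋ + ⌊340/21⌋ + ⌊340/35⌋ − ⌊340/105⌋ = 155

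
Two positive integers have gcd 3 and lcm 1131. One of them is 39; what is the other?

u·v = gcd·lcm = 3·1131 = 3393, so v = 3393/39 = 87.

87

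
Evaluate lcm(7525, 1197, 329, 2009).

17357307975

7525 = 5² · 7 · 43; 1197 = 3² · 7 · 19; 329 = 7 · 47; 2009 = 7² · 41
lcm takes max exponent of each prime: 3² · 5² · 7² · 19 · 41 · 43 · 47 = 17357307975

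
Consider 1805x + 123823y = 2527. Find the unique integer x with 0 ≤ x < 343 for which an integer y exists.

70

Reduce mod 123823: 1805x ≡ 2527 (mod 123823). With g = gcd(1805, 123823) = 361 dividing 2527, divide through: 5x ≡ 7 (mod 343).
Since gcd(5, 343) = 1, x ≡ 7·(5)⁻¹ ≡ 70 (mod 343). Smallest non-negative: 70.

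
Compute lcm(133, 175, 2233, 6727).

133 = 7 · 19; 175 = 5² · 7; 2233 = 7 · 11 · 29; 6727 = 7 · 31²
lcm takes max exponent of each prime: 5² · 7 · 11 · 19 · 29 · 31² = 1019308675

1019308675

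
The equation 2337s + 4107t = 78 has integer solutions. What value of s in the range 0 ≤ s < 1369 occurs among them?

Euclid: 4107 = 1·2337 + 1770; 2337 = 1·1770 + 567; 1770 = 3·567 + 69; 567 = 8·69 + 15; 69 = 4·15 + 9; 15 = 1·9 + 6; 9 = 1·6 + 3; 6 = 2·3 + 0 → gcd = 3; 78 = 3·26.
Back-substitution yields 2337·(-536) + 4107·(305) = 3, so one solution is s = -536·26 = -13936, t = 305·26 = 7930.
Solutions in s differ by 4107/3 = 1369; the one in [0, 1369) is -13936 mod 1369 = 1123.

1123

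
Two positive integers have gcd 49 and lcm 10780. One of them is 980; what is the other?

539

Using pq = gcd(p,q)·lcm(p,q) = 49·10780 = 528220, we get q = 528220/980 = 539.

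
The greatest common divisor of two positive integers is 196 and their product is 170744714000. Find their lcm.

871146500

For any two positive integers, gcd × lcm equals their product. Hence lcm = 170744714000 / 196 = 871146500.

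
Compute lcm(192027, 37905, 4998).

192027 = 3 · 11² · 23²; 37905 = 3 · 5 · 7 · 19²; 4998 = 2 · 3 · 7² · 17
lcm takes max exponent of each prime: 2 · 3 · 5 · 7² · 11² · 17 · 19² · 23² = 577450152510

577450152510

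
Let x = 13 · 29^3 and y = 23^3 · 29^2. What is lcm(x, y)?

3857632519

max exponent per prime: 13 · 23^3 · 29^3 = 3857632519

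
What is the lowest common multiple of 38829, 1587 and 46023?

595675689

38829 = 3 · 7 · 43²; 1587 = 3 · 23²; 46023 = 3 · 23² · 29
lcm takes max exponent of each prime: 3 · 7 · 23² · 29 · 43² = 595675689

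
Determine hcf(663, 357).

51

663 = 3 · 13 · 17
357 = 3 · 7 · 17
Common: 3 · 17 = 51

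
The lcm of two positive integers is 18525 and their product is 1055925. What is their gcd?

57

From gcd × lcm = pq: gcd = 1055925 / 18525 = 57.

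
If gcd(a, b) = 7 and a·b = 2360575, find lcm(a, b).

For any two positive integers, gcd × lcm equals their product. Hence lcm = 2360575 / 7 = 337225.

337225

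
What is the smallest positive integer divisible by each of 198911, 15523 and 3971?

94084903

198911 = 19³ · 29; 15523 = 19² · 43; 3971 = 11 · 19²
lcm takes max exponent of each prime: 11 · 19³ · 29 · 43 = 94084903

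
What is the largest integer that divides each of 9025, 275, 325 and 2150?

25

9025 = 5² · 19²; 275 = 5² · 11; 325 = 5² · 13; 2150 = 2 · 5² · 43
gcd takes min exponent of each prime: 5² = 25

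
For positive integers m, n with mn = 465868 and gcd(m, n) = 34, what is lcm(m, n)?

gcd·lcm = product, so lcm = 465868/34 = 13702.

13702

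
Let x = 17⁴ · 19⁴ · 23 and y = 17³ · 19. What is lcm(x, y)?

max exponent per prime: 17⁴ · 19⁴ · 23 = 250344425543

250344425543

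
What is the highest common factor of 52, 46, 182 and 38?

2

gcd(52, 46): 52 = 1·46 + 6; 46 = 7·6 + 4; 6 = 1·4 + 2; 4 = 2·2 + 0 → 2
gcd(2, 182): 182 = 91·2 + 0 → 2
gcd(2, 38): 38 = 19·2 + 0 → 2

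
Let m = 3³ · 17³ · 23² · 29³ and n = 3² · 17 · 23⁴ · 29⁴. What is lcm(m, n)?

max exponent per prime: 3³ · 17³ · 23⁴ · 29⁴ = 26255111317102971

26255111317102971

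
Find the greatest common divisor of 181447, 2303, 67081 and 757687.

gcd(181447, 2303): 181447 = 78·2303 + 1813; 2303 = 1·1813 + 490; 1813 = 3·490 + 343; 490 = 1·343 + 147; 343 = 2·147 + 49; 147 = 3·49 + 0 → 49
gcd(49, 67081): 67081 = 1369·49 + 0 → 49
gcd(49, 757687): 757687 = 15463·49 + 0 → 49

49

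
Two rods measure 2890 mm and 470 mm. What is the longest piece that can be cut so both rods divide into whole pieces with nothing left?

2890 = 2 · 5 · 17²
470 = 2 · 5 · 47
Common: 2 · 5 = 10

10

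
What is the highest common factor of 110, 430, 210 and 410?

10

gcd(110, 430): 430 = 3·110 + 100; 110 = 1·100 + 10; 100 = 10·10 + 0 → 10
gcd(10, 210): 210 = 21·10 + 0 → 10
gcd(10, 410): 410 = 41·10 + 0 → 10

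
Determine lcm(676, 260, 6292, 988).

lcm(676, 260) = 676·260/gcd = 175760/52 = 3380
lcm(3380, 6292) = 3380·6292/gcd = 21266960/52 = 408980
lcm(408980, 988) = 408980·988/gcd = 404072240/52 = 7770620

7770620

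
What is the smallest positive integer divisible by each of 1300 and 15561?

1300 = 2² · 5² · 13; 15561 = 3² · 7 · 13 · 19
max exponents: 2² · 3² · 5² · 7 · 13 · 19 = 1556100

1556100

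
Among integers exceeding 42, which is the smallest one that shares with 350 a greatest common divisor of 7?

350 = 7·50. Any k with gcd(k, 350) = 7 is a multiple of 7, say 7s, with s coprime to 50.
Need s > 42/7, so s ≥ 7. First s ≥ 7 with gcd(s, 50) = 1 is s = 7. Thus k = 7·7 = 49.

49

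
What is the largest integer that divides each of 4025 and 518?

7

4025 = 5² · 7 · 23
518 = 2 · 7 · 37
Common: 7 = 7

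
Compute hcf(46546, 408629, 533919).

17

46546 = 2 · 17 · 37²; 408629 = 13 · 17 · 43²; 533919 = 3 · 17 · 19² · 29
gcd takes min exponent of each prime: 17 = 17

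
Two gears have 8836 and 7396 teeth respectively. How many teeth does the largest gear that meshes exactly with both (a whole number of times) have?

8836 = 2² · 47²
7396 = 2² · 43²
Common: 2² = 4

4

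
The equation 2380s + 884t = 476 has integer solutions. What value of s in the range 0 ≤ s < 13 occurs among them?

8

Reduce mod 884: 2380s ≡ 476 (mod 884). With g = gcd(2380, 884) = 68 dividing 476, divide through: 35s ≡ 7 (mod 13).
Since gcd(35, 13) = 1, s ≡ 7·(35)⁻¹ ≡ 8 (mod 13). Smallest non-negative: 8.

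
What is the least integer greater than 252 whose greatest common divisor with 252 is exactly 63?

315

252 = 63·4. Any k with gcd(k, 252) = 63 is a multiple of 63, say 63s, with s coprime to 4.
Need s > 252/63, so s ≥ 5. First s ≥ 5 with gcd(s, 4) = 1 is s = 5. Thus k = 63·5 = 315.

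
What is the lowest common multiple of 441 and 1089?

53361

gcd first: 1089 = 2·441 + 207; 441 = 2·207 + 27; 207 = 7·27 + 18; 27 = 1·18 + 9; 18 = 2·9 + 0 → gcd = 9
lcm = 441·1089/gcd = 480249/9 = 53361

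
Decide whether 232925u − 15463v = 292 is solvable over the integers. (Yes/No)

No

By Bézout, 232925u − 15463v = 292 has integer solutions iff gcd(232925, 15463) | 292.
Euclid: 232925 = 15·15463 + 980; 15463 = 15·980 + 763; 980 = 1·763 + 217; 763 = 3·217 + 112; 217 = 1·112 + 105; 112 = 1·105 + 7; 105 = 15·7 + 0. gcd = 7; 292 mod 7 = 5. No.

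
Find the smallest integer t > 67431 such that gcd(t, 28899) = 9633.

77064

gcd(t, 28899) = 9633 forces 9633 | t; write t = 9633s. Then gcd(9633s, 9633·3) = 9633·gcd(s, 3), so need gcd(s, 3) = 1.
9633s > 67431 gives s ≥ 8. The least s ≥ 8 coprime to 3 is 8, so t = 9633·8 = 77064.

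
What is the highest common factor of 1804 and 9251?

11

Euclid: 9251 = 5·1804 + 231; 1804 = 7·231 + 187; 231 = 1·187 + 44; 187 = 4·44 + 11; 44 = 4·11 + 0. Last nonzero remainder: 11.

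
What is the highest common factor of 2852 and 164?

4

Euclid: 2852 = 17·164 + 64; 164 = 2·64 + 36; 64 = 1·36 + 28; 36 = 1·28 + 8; 28 = 3·8 + 4; 8 = 2·4 + 0. Last nonzero remainder: 4.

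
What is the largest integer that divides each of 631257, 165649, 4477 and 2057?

gcd(631257, 165649): 631257 = 3·165649 + 134310; 165649 = 1·134310 + 31339; 134310 = 4·31339 + 8954; 31339 = 3·8954 + 4477; 8954 = 2·4477 + 0 → 4477
gcd(4477, 4477): 4477 = 1·4477 + 0 → 4477
gcd(4477, 2057): 4477 = 2·2057 + 363; 2057 = 5·363 + 242; 363 = 1·242 + 121; 242 = 2·121 + 0 → 121

121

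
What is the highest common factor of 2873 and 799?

17

Euclid: 2873 = 3·799 + 476; 799 = 1·476 + 323; 476 = 1·323 + 153; 323 = 2·153 + 17; 153 = 9·17 + 0. Last nonzero remainder: 17.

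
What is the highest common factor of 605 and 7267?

1

605 = 5 · 11²
7267 = 13² · 43
Common: 1 = 1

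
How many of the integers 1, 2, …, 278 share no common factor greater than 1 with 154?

108

154 = 2·7·11. Inclusion–exclusion on these primes:
278 − ⌊278/2⌋ − ⌊278/7⌋ − ⌊278/11⌋ + ⌊278/14⌋ + ⌊278/22⌋ + ⌊278/77⌋ − ⌊278/154⌋ = 108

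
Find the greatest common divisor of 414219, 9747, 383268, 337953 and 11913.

57

414219 = 3 · 13² · 19 · 43; 9747 = 3³ · 19²; 383268 = 2² · 3 · 19 · 41²; 337953 = 3 · 7² · 11² · 19; 11913 = 3 · 11 · 19²
gcd takes min exponent of each prime: 3 · 19 = 57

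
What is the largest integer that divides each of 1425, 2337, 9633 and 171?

57

gcd(1425, 2337): 2337 = 1·1425 + 912; 1425 = 1·912 + 513; 912 = 1·513 + 399; 513 = 1·399 + 114; 399 = 3·114 + 57; 114 = 2·57 + 0 → 57
gcd(57, 9633): 9633 = 169·57 + 0 → 57
gcd(57, 171): 171 = 3·57 + 0 → 57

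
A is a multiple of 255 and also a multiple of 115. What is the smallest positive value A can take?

255 = 3 · 5 · 17; 115 = 5 · 23
max exponents: 3 · 5 · 17 · 23 = 5865

5865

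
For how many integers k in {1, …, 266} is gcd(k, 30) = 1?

71

Prime factors of 30: 2, 3, 5. Count integers ≤ 266 divisible by none of them.
By inclusion–exclusion: 266 − ⌊266/2⌋ − ⌊266/3⌋ − ⌊266/5⌋ + ⌊266/6⌋ + ⌊266/10⌋ + ⌊266/15⌋ − ⌊266/30⌋ = 71.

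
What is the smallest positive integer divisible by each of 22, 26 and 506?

6578

22 = 2 · 11; 26 = 2 · 13; 506 = 2 · 11 · 23
lcm takes max exponent of each prime: 2 · 11 · 13 · 23 = 6578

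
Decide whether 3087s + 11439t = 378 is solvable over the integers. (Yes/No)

By Bézout, 3087s + 11439t = 378 has integer solutions iff gcd(3087, 11439) | 378.
Euclid: 11439 = 3·3087 + 2178; 3087 = 1·2178 + 909; 2178 = 2·909 + 360; 909 = 2·360 + 189; 360 = 1·189 + 171; 189 = 1·171 + 18; 171 = 9·18 + 9; 18 = 2·9 + 0. gcd = 9; 378 mod 9 = 0. Yes.

Yes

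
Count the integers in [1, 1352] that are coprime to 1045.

Prime factors of 1045: 5, 11, 19. Count integers ≤ 1352 divisible by none of them.
By inclusion–exclusion: 1352 − ⌊1352/5⌋ − ⌊1352/11⌋ − ⌊1352/19⌋ + ⌊1352/55⌋ + ⌊1352/95⌋ + ⌊1352/209⌋ − ⌊1352/1045⌋ = 932.

932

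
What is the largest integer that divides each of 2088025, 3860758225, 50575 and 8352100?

gcd(2088025, 3860758225): 3860758225 = 1849·2088025 + 0 → 2088025
gcd(2088025, 50575): 2088025 = 41·50575 + 14450; 50575 = 3·14450 + 7225; 14450 = 2·7225 + 0 → 7225
gcd(7225, 8352100): 8352100 = 1156·7225 + 0 → 7225

7225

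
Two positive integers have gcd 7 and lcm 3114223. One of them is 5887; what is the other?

3703

p·q = gcd·lcm = 7·3114223 = 21799561, so q = 21799561/5887 = 3703.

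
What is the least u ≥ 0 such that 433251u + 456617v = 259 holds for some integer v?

15614

Reduce mod 456617: 433251u ≡ 259 (mod 456617). With g = gcd(433251, 456617) = 7 dividing 259, divide through: 61893u ≡ 37 (mod 65231).
Since gcd(61893, 65231) = 1, u ≡ 37·(61893)⁻¹ ≡ 15614 (mod 65231). Smallest non-negative: 15614.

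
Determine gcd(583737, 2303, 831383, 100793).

583737 = 3 · 7² · 11 · 19²; 2303 = 7² · 47; 831383 = 7² · 19² · 47; 100793 = 7² · 11² · 17
gcd takes min exponent of each prime: 7² = 49

49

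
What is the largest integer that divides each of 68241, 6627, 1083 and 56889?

gcd(68241, 6627): 68241 = 10·6627 + 1971; 6627 = 3·1971 + 714; 1971 = 2·714 + 543; 714 = 1·543 + 171; 543 = 3·171 + 30; 171 = 5·30 + 21; 30 = 1·21 + 9; 21 = 2·9 + 3; 9 = 3·3 + 0 → 3
gcd(3, 1083): 1083 = 361·3 + 0 → 3
gcd(3, 56889): 56889 = 18963·3 + 0 → 3

3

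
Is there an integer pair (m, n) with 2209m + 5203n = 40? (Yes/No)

Yes

gcd(2209, 5203): 5203 = 2·2209 + 785; 2209 = 2·785 + 639; 785 = 1·639 + 146; 639 = 4·146 + 55; 146 = 2·55 + 36; 55 = 1·36 + 19; 36 = 1·19 + 17; 19 = 1·17 + 2; 17 = 8·2 + 1; 2 = 2·1 + 0 → 1
1 divides 40, so a solution exists.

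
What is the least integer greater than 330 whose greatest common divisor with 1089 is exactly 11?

gcd(a, 1089) = 11 forces 11 | a; write a = 11s. Then gcd(11s, 11·99) = 11·gcd(s, 99), so need gcd(s, 99) = 1.
11s > 330 gives s ≥ 31. The least s ≥ 31 coprime to 99 is 31, so a = 11·31 = 341.

341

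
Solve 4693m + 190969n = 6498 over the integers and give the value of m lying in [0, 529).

Reduce mod 190969: 4693m ≡ 6498 (mod 190969). With g = gcd(4693, 190969) = 361 dividing 6498, divide through: 13m ≡ 18 (mod 529).
Since gcd(13, 529) = 1, m ≡ 18·(13)⁻¹ ≡ 449 (mod 529). Smallest non-negative: 449.

449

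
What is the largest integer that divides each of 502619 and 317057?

Euclid: 502619 = 1·317057 + 185562; 317057 = 1·185562 + 131495; 185562 = 1·131495 + 54067; 131495 = 2·54067 + 23361; 54067 = 2·23361 + 7345; 23361 = 3·7345 + 1326; 7345 = 5·1326 + 715; 1326 = 1·715 + 611; 715 = 1·611 + 104; 611 = 5·104 + 91; 104 = 1·91 + 13; 91 = 7·13 + 0. Last nonzero remainder: 13.

13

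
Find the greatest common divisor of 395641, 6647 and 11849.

gcd(395641, 6647): 395641 = 59·6647 + 3468; 6647 = 1·3468 + 3179; 3468 = 1·3179 + 289; 3179 = 11·289 + 0 → 289
gcd(289, 11849): 11849 = 41·289 + 0 → 289

289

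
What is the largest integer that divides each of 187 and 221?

187 = 11 · 17
221 = 13 · 17
Common: 17 = 17

17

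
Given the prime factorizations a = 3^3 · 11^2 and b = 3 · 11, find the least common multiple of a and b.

3267

max exponent per prime: 3^3 · 11^2 = 3267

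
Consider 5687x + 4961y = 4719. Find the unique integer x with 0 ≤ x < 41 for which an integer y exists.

27

Reduce mod 4961: 5687x ≡ 4719 (mod 4961). With g = gcd(5687, 4961) = 121 dividing 4719, divide through: 47x ≡ 39 (mod 41).
Since gcd(47, 41) = 1, x ≡ 39·(47)⁻¹ ≡ 27 (mod 41). Smallest non-negative: 27.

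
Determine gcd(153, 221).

17

153 = 3² · 17
221 = 13 · 17
Common: 17 = 17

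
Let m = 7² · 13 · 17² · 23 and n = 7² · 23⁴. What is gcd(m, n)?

min exponent per shared prime: 7² · 23 = 1127

1127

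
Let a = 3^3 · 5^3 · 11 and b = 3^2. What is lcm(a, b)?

max exponent per prime: 3^3 · 5^3 · 11 = 37125

37125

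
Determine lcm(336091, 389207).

gcd first: 389207 = 1·336091 + 53116; 336091 = 6·53116 + 17395; 53116 = 3·17395 + 931; 17395 = 18·931 + 637; 931 = 1·637 + 294; 637 = 2·294 + 49; 294 = 6·49 + 0 → gcd = 49
lcm = 336091·389207/gcd = 130808969837/49 = 2669570813

2669570813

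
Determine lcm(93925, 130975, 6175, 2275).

5034286075

93925 = 5² · 13 · 17²; 130975 = 5² · 13² · 31; 6175 = 5² · 13 · 19; 2275 = 5² · 7 · 13
lcm takes max exponent of each prime: 5² · 7 · 13² · 17² · 19 · 31 = 5034286075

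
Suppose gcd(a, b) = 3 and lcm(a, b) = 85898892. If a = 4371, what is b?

a·b = gcd·lcm = 3·85898892 = 257696676, so b = 257696676/4371 = 58956.

58956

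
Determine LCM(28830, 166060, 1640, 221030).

28830 = 2 · 3 · 5 · 31²; 166060 = 2² · 5 · 19² · 23; 1640 = 2³ · 5 · 41; 221030 = 2 · 5 · 23 · 31²
lcm takes max exponent of each prime: 2³ · 3 · 5 · 19² · 23 · 31² · 41 = 39257580360

39257580360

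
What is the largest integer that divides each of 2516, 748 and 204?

gcd(2516, 748): 2516 = 3·748 + 272; 748 = 2·272 + 204; 272 = 1·204 + 68; 204 = 3·68 + 0 → 68
gcd(68, 204): 204 = 3·68 + 0 → 68

68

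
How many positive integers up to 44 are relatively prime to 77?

Prime factors of 77: 7, 11. Count integers ≤ 44 divisible by none of them.
By inclusion–exclusion: 44 − ⌊44/7⌋ − ⌊44/11⌋ + ⌊44/77⌋ = 34.

34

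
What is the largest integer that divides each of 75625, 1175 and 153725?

25

75625 = 5⁴ · 11²; 1175 = 5² · 47; 153725 = 5² · 11 · 13 · 43
gcd takes min exponent of each prime: 5² = 25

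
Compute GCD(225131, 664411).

225131 = 17² · 19 · 41
664411 = 11² · 17² · 19
Common: 17² · 19 = 5491

5491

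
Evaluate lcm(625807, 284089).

1051981567

gcd first: 625807 = 2·284089 + 57629; 284089 = 4·57629 + 53573; 57629 = 1·53573 + 4056; 53573 = 13·4056 + 845; 4056 = 4·845 + 676; 845 = 1·676 + 169; 676 = 4·169 + 0 → gcd = 169
lcm = 625807·284089/gcd = 177784884823/169 = 1051981567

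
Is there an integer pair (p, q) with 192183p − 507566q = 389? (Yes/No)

Yes

gcd(192183, 507566): 507566 = 2·192183 + 123200; 192183 = 1·123200 + 68983; 123200 = 1·68983 + 54217; 68983 = 1·54217 + 14766; 54217 = 3·14766 + 9919; 14766 = 1·9919 + 4847; 9919 = 2·4847 + 225; 4847 = 21·225 + 122; 225 = 1·122 + 103; 122 = 1·103 + 19; 103 = 5·19 + 8; 19 = 2·8 + 3; 8 = 2·3 + 2; 3 = 1·2 + 1; 2 = 2·1 + 0 → 1
1 divides 389, so a solution exists.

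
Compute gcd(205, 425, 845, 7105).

5

gcd(205, 425): 425 = 2·205 + 15; 205 = 13·15 + 10; 15 = 1·10 + 5; 10 = 2·5 + 0 → 5
gcd(5, 845): 845 = 169·5 + 0 → 5
gcd(5, 7105): 7105 = 1421·5 + 0 → 5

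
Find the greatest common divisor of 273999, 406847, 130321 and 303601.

361

273999 = 3 · 11 · 19² · 23; 406847 = 7² · 19² · 23; 130321 = 19⁴; 303601 = 19² · 29²
gcd takes min exponent of each prime: 19² = 361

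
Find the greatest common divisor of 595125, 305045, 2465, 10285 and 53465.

gcd(595125, 305045): 595125 = 1·305045 + 290080; 305045 = 1·290080 + 14965; 290080 = 19·14965 + 5745; 14965 = 2·5745 + 3475; 5745 = 1·3475 + 2270; 3475 = 1·2270 + 1205; 2270 = 1·1205 + 1065; 1205 = 1·1065 + 140; 1065 = 7·140 + 85; 140 = 1·85 + 55; 85 = 1·55 + 30; 55 = 1·30 + 25; 30 = 1·25 + 5; 25 = 5·5 + 0 → 5
gcd(5, 2465): 2465 = 493·5 + 0 → 5
gcd(5, 10285): 10285 = 2057·5 + 0 → 5
gcd(5, 53465): 53465 = 10693·5 + 0 → 5

5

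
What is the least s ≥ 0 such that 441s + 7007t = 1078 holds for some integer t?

66

gcd(441, 7007) = 49 (Euclid: 7007 = 15·441 + 392; 441 = 1·392 + 49; 392 = 8·49 + 0), and 49 | 1078.
Extended Euclid: 441·(16) + 7007·(-1) = 49. Scale by 22: s₀ = 352.
General solution s = s₀ + 143k; reducing mod 143 gives s = 66 (and t = -4).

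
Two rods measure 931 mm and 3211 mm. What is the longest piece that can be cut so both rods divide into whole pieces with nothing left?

Euclid: 3211 = 3·931 + 418; 931 = 2·418 + 95; 418 = 4·95 + 38; 95 = 2·38 + 19; 38 = 2·19 + 0. Last nonzero remainder: 19.

19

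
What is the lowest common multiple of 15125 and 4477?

gcd first: 15125 = 3·4477 + 1694; 4477 = 2·1694 + 1089; 1694 = 1·1089 + 605; 1089 = 1·605 + 484; 605 = 1·484 + 121; 484 = 4·121 + 0 → gcd = 121
lcm = 15125·4477/gcd = 67714625/121 = 559625

559625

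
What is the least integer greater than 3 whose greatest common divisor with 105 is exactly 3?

gcd(t, 105) = 3 forces 3 | t; write t = 3s. Then gcd(3s, 3·35) = 3·gcd(s, 35), so need gcd(s, 35) = 1.
3s > 3 gives s ≥ 2. The least s ≥ 2 coprime to 35 is 2, so t = 3·2 = 6.

6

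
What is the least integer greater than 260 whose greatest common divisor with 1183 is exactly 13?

286

gcd(a, 1183) = 13 forces 13 | a; write a = 13s. Then gcd(13s, 13·91) = 13·gcd(s, 91), so need gcd(s, 91) = 1.
13s > 260 gives s ≥ 21. The least s ≥ 21 coprime to 91 is 22, so a = 13·22 = 286.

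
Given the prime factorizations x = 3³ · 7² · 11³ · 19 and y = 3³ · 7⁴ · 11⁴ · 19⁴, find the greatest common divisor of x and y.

min exponent per shared prime: 3³ · 7² · 11³ · 19 = 33457347

33457347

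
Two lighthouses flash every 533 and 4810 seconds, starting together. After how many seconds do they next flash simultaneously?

gcd first: 4810 = 9·533 + 13; 533 = 41·13 + 0 → gcd = 13
lcm = 533·4810/gcd = 2563730/13 = 197210

197210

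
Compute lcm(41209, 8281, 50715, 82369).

41209 = 7² · 29²; 8281 = 7² · 13²; 50715 = 3² · 5 · 7² · 23; 82369 = 7² · 41²
lcm takes max exponent of each prime: 3² · 5 · 7² · 13² · 23 · 29² · 41² = 12116769427035

12116769427035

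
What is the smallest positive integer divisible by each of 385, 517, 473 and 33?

2334255

lcm(385, 517) = 385·517/gcd = 199045/11 = 18095
lcm(18095, 473) = 18095·473/gcd = 8558935/11 = 778085
lcm(778085, 33) = 778085·33/gcd = 25676805/11 = 2334255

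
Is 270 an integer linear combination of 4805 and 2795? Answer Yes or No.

Yes

By Bézout, 4805u − 2795v = 270 has integer solutions iff gcd(4805, 2795) | 270.
Euclid: 4805 = 1·2795 + 2010; 2795 = 1·2010 + 785; 2010 = 2·785 + 440; 785 = 1·440 + 345; 440 = 1·345 + 95; 345 = 3·95 + 60; 95 = 1·60 + 35; 60 = 1·35 + 25; 35 = 1·25 + 10; 25 = 2·10 + 5; 10 = 2·5 + 0. gcd = 5; 270 mod 5 = 0. Yes.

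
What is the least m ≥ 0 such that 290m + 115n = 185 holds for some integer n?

gcd(290, 115) = 5 (Euclid: 290 = 2·115 + 60; 115 = 1·60 + 55; 60 = 1·55 + 5; 55 = 11·5 + 0), and 5 | 185.
Extended Euclid: 290·(2) + 115·(-5) = 5. Scale by 37: m₀ = 74.
General solution m = m₀ + 23t; reducing mod 23 gives m = 5 (and n = -11).

5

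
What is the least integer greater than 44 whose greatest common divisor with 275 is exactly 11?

gcd(m, 275) = 11 forces 11 | m; write m = 11s. Then gcd(11s, 11·25) = 11·gcd(s, 25), so need gcd(s, 25) = 1.
11s > 44 gives s ≥ 5. The least s ≥ 5 coprime to 25 is 6, so m = 11·6 = 66.

66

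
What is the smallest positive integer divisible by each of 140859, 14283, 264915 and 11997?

2923711139817405

lcm(140859, 14283) = 140859·14283/gcd = 2011889097/27 = 74514411
lcm(74514411, 264915) = 74514411·264915/gcd = 19739985190065/9 = 2193331687785
lcm(2193331687785, 11997) = 2193331687785·11997/gcd = 26313400258356645/9 = 2923711139817405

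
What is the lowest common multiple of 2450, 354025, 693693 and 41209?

8430069497850

2450 = 2 · 5² · 7²; 354025 = 5² · 7² · 17²; 693693 = 3² · 7² · 11² · 13; 41209 = 7² · 29²
lcm takes max exponent of each prime: 2 · 3² · 5² · 7² · 11² · 13 · 17² · 29² = 8430069497850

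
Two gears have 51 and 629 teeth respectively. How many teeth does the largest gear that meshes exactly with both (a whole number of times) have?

Euclid: 629 = 12·51 + 17; 51 = 3·17 + 0. Last nonzero remainder: 17.

17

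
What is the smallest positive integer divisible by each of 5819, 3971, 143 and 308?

5819 = 11 · 23²; 3971 = 11 · 19²; 143 = 11 · 13; 308 = 2² · 7 · 11
lcm takes max exponent of each prime: 2² · 7 · 11 · 13 · 19² · 23² = 764639876

764639876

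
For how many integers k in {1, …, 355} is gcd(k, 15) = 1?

189

Prime factors of 15: 3, 5. Count integers ≤ 355 divisible by none of them.
By inclusion–exclusion: 355 − ⌊355/3⌋ − ⌊355/5⌋ + ⌊355/15⌋ = 189.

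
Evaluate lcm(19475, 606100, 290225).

19475 = 5² · 19 · 41; 606100 = 2² · 5² · 11 · 19 · 29; 290225 = 5² · 13 · 19 · 47
lcm takes max exponent of each prime: 2² · 5² · 11 · 13 · 19 · 29 · 41 · 47 = 15183411100

15183411100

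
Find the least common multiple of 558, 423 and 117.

lcm(558, 423) = 558·423/gcd = 236034/9 = 26226
lcm(26226, 117) = 26226·117/gcd = 3068442/9 = 340938

340938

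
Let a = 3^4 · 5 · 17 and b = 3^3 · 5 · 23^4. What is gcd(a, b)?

135

min exponent per shared prime: 3^3 · 5 = 135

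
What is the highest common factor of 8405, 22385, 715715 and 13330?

5

8405 = 5 · 41²; 22385 = 5 · 11² · 37; 715715 = 5 · 7 · 11² · 13²; 13330 = 2 · 5 · 31 · 43
gcd takes min exponent of each prime: 5 = 5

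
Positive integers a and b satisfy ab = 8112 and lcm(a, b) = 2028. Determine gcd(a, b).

From gcd × lcm = ab: gcd = 8112 / 2028 = 4.

4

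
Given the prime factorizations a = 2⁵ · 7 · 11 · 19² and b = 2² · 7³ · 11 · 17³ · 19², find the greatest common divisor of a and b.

111188

min exponent per shared prime: 2² · 7 · 11 · 19² = 111188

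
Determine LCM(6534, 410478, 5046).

lcm(6534, 410478) = 6534·410478/gcd = 2682063252/6 = 447010542
lcm(447010542, 5046) = 447010542·5046/gcd = 2255615194932/6 = 375935865822

375935865822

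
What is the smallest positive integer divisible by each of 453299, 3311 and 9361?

16587570307

lcm(453299, 3311) = 453299·3311/gcd = 1500872989/77 = 19491857
lcm(19491857, 9361) = 19491857·9361/gcd = 182463273377/11 = 16587570307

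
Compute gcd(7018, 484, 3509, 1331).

gcd(7018, 484): 7018 = 14·484 + 242; 484 = 2·242 + 0 → 242
gcd(242, 3509): 3509 = 14·242 + 121; 242 = 2·121 + 0 → 121
gcd(121, 1331): 1331 = 11·121 + 0 → 121

121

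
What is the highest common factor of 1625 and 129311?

13

Euclid: 129311 = 79·1625 + 936; 1625 = 1·936 + 689; 936 = 1·689 + 247; 689 = 2·247 + 195; 247 = 1·195 + 52; 195 = 3·52 + 39; 52 = 1·39 + 13; 39 = 3·13 + 0. Last nonzero remainder: 13.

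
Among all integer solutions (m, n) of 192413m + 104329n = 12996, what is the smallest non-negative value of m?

57

Euclid: 192413 = 1·104329 + 88084; 104329 = 1·88084 + 16245; 88084 = 5·16245 + 6859; 16245 = 2·6859 + 2527; 6859 = 2·2527 + 1805; 2527 = 1·1805 + 722; 1805 = 2·722 + 361; 722 = 2·361 + 0 → gcd = 361; 12996 = 361·36.
Back-substitution yields 192413·(122) + 104329·(-225) = 361, so one solution is m = 122·36 = 4392, n = -225·36 = -8100.
Solutions in m differ by 104329/361 = 289; the one in [0, 289) is 4392 mod 289 = 57.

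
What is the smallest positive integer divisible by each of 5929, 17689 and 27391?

5929 = 7² · 11²; 17689 = 7² · 19²; 27391 = 7² · 13 · 43
lcm takes max exponent of each prime: 7² · 11² · 13 · 19² · 43 = 1196466271

1196466271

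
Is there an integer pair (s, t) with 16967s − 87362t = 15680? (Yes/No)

No

gcd(16967, 87362): 87362 = 5·16967 + 2527; 16967 = 6·2527 + 1805; 2527 = 1·1805 + 722; 1805 = 2·722 + 361; 722 = 2·361 + 0 → 361
361 does not divide 15680, so a solution does not exist.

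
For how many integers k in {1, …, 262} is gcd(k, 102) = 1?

82

Prime factors of 102: 2, 3, 17. Count integers ≤ 262 divisible by none of them.
By inclusion–exclusion: 262 − ⌊262/2⌋ − ⌊262/3⌋ − ⌊262/17⌋ + ⌊262/6⌋ + ⌊262/34⌋ + ⌊262/51⌋ − ⌊262/102⌋ = 82.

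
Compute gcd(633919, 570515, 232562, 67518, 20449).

gcd(633919, 570515): 633919 = 1·570515 + 63404; 570515 = 8·63404 + 63283; 63404 = 1·63283 + 121; 63283 = 523·121 + 0 → 121
gcd(121, 232562): 232562 = 1922·121 + 0 → 121
gcd(121, 67518): 67518 = 558·121 + 0 → 121
gcd(121, 20449): 20449 = 169·121 + 0 → 121

121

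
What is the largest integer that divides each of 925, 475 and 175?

gcd(925, 475): 925 = 1·475 + 450; 475 = 1·450 + 25; 450 = 18·25 + 0 → 25
gcd(25, 175): 175 = 7·25 + 0 → 25

25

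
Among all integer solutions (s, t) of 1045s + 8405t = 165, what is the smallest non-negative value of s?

Reduce mod 8405: 1045s ≡ 165 (mod 8405). With g = gcd(1045, 8405) = 5 dividing 165, divide through: 209s ≡ 33 (mod 1681).
Since gcd(209, 1681) = 1, s ≡ 33·(209)⁻¹ ≡ 531 (mod 1681). Smallest non-negative: 531.

531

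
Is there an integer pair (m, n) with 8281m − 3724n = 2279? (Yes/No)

By Bézout, 8281m − 3724n = 2279 has integer solutions iff gcd(8281, 3724) | 2279.
Euclid: 8281 = 2·3724 + 833; 3724 = 4·833 + 392; 833 = 2·392 + 49; 392 = 8·49 + 0. gcd = 49; 2279 mod 49 = 25. No.

No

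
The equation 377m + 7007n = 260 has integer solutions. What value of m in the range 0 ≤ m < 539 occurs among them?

Euclid: 7007 = 18·377 + 221; 377 = 1·221 + 156; 221 = 1·156 + 65; 156 = 2·65 + 26; 65 = 2·26 + 13; 26 = 2·13 + 0 → gcd = 13; 260 = 13·20.
Back-substitution yields 377·(-223) + 7007·(12) = 13, so one solution is m = -223·20 = -4460, n = 12·20 = 240.
Solutions in m differ by 7007/13 = 539; the one in [0, 539) is -4460 mod 539 = 391.

391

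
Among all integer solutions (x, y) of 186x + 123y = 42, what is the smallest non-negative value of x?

Euclid: 186 = 1·123 + 63; 123 = 1·63 + 60; 63 = 1·60 + 3; 60 = 20·3 + 0 → gcd = 3; 42 = 3·14.
Back-substitution yields 186·(2) + 123·(-3) = 3, so one solution is x = 2·14 = 28, y = -3·14 = -42.
Solutions in x differ by 123/3 = 41; the one in [0, 41) is 28 mod 41 = 28.

28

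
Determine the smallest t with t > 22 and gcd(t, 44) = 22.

66

44 = 22·2. Any t with gcd(t, 44) = 22 is a multiple of 22, say 22s, with s coprime to 2.
Need s > 22/22, so s ≥ 2. First s ≥ 2 with gcd(s, 2) = 1 is s = 3. Thus t = 22·3 = 66.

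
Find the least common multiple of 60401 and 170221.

60401 = 11 · 17² · 19; 170221 = 17² · 19 · 31
max exponents: 11 · 17² · 19 · 31 = 1872431

1872431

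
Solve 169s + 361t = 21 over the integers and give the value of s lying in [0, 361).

265

Euclid: 361 = 2·169 + 23; 169 = 7·23 + 8; 23 = 2·8 + 7; 8 = 1·7 + 1; 7 = 7·1 + 0 → gcd = 1; 21 = 1·21.
Back-substitution yields 169·(47) + 361·(-22) = 1, so one solution is s = 47·21 = 987, t = -22·21 = -462.
Solutions in s differ by 361/1 = 361; the one in [0, 361) is 987 mod 361 = 265.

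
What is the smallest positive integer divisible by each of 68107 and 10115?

68107 = 13³ · 31; 10115 = 5 · 7 · 17²
max exponents: 5 · 7 · 13³ · 17² · 31 = 688902305

688902305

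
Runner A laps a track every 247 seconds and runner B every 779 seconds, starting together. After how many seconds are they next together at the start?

247 = 13 · 19; 779 = 19 · 41
max exponents: 13 · 19 · 41 = 10127

10127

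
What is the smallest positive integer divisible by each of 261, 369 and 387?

261 = 3² · 29; 369 = 3² · 41; 387 = 3² · 43
lcm takes max exponent of each prime: 3² · 29 · 41 · 43 = 460143

460143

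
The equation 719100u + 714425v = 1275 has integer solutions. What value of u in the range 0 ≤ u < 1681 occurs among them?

1070

Reduce mod 714425: 719100u ≡ 1275 (mod 714425). With g = gcd(719100, 714425) = 425 dividing 1275, divide through: 1692u ≡ 3 (mod 1681).
Since gcd(1692, 1681) = 1, u ≡ 3·(1692)⁻¹ ≡ 1070 (mod 1681). Smallest non-negative: 1070.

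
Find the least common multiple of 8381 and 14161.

8381 = 17² · 29; 14161 = 7² · 17²
max exponents: 7² · 17² · 29 = 410669

410669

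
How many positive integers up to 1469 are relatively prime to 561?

838

561 = 3·11·17. Inclusion–exclusion on these primes:
1469 − ⌊1469/3⌋ − ⌊1469/11⌋ − ⌊1469/17⌋ + ⌊1469/33⌋ + ⌊1469/51⌋ + ⌊1469/187⌋ − ⌊1469/561⌋ = 838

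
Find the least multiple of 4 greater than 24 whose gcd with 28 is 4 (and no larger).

32

Multiples of 4 above 24: 4·7, 4·8, … . Need the cofactor coprime to 28/4 = 7.
Checking s = 7, 8, … the first with gcd(s, 7) = 1 is s = 8, giving 32.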